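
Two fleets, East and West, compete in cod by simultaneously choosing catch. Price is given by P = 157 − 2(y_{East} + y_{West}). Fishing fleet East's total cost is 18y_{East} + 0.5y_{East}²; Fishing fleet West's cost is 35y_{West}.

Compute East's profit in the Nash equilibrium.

Fishing fleet East's profit: π = y_{East}(157 − 2(y_{East} + y_{West})) − 18y_{East} − 0.5y_{East}².
∂π/∂y_{East} = 139 − 5y_{East} − 2y_{West} = 0, so y_{East} = 27.8 − 0.4y_{West}.
For West: ∂π/∂y_{West} = 122 − 4y_{West} − 2y_{East} = 0 ⇒ y_{West} = 30.5 − 0.5y_{East}.
Substituting the second reaction function into the first: y_{East} = 27.8 − 0.4(30.5 − 0.5y_{East}), which gives 0.8y_{East} = 15.6 ⇒ y_{East} = 19.5.
Then y_{West} = 30.5 − 0.5·19.5 = 20.75.
Price P = 157 − 2·40.25 = 76.5.
East's profit: (76.5 − 18)·19.5 − 0.5(19.5)² = 950.625.

950.625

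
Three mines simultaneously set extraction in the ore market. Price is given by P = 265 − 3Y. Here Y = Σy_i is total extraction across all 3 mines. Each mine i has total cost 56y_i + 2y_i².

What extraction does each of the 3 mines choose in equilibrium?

13.0625

A representative mine's profit is π_i = y_i(265 − 3Y) − 56y_i − 2y_i², with Y = y_i + Σ_{j≠i} y_j.
First-order condition: 209 − 10y_i − 3Σ_{j≠i} y_j = 0.
Imposing symmetry (y_j = y for all j) turns Σ_{j≠i} y_j into 2y, so 209 = 16y and y = 13.0625.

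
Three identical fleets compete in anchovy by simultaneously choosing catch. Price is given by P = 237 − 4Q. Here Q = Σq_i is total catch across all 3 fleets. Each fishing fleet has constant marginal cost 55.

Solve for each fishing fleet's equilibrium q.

11.375

A representative fishing fleet's profit is π_i = q_i(237 − 4Q) − 55q_i, with Q = q_i + Σ_{j≠i} q_j.
First-order condition: 182 − 8q_i − 4Σ_{j≠i} q_j = 0.
With identical fishing fleets, set every q_j = q: then 182 − 8q − 8q = 0, i.e. q = 182/16 = 11.375.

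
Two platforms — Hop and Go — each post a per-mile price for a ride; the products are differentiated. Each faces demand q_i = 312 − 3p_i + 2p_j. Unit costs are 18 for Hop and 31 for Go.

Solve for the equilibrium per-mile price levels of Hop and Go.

Hop's profit: π = (p_{Hop} − 18)(312 − 3p_{Hop} + 2p_{Go}).
∂π/∂p_{Hop} = 366 − 6p_{Hop} + 2p_{Go} = 0 ⇒ p_{Hop} = 61 + (1/3)p_{Go}.
Similarly p_{Go} = 67.5 + (1/3)p_{Hop}.
Substituting the second reaction function into the first: p_{Hop} = 61 + (1/3)(67.5 + (1/3)p_{Hop}), which gives (8/9)p_{Hop} = 83.5 ⇒ p_{Hop} = 93.9375.
Then p_{Go} = 67.5 + (1/3)·93.9375 = 98.8125.

93.9375, 98.8125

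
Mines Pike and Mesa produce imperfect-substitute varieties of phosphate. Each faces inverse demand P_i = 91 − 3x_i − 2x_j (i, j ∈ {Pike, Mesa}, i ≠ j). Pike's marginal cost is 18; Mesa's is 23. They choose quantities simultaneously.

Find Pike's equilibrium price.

Mine Pike's profit: π = x_{Pike}(91 − 3x_{Pike} − 2x_{Mesa}) − 18x_{Pike}.
∂π/∂x_{Pike} = 73 − 6x_{Pike} − 2x_{Mesa} = 0 ⇒ x_{Pike} = 73/6 − (1/3)x_{Mesa}.
Similarly x_{Mesa} = 34/3 − (1/3)x_{Pike}.
Substituting the second reaction function into the first: x_{Pike} = 73/6 − (1/3)(34/3 − (1/3)x_{Pike}), which gives (8/9)x_{Pike} = 151/18 ⇒ x_{Pike} = 9.4375.
Then x_{Mesa} = 34/3 − (1/3)·9.4375 = 8.1875.
P_{Pike} = 91 − 3·9.4375 − 2·8.1875 = 46.3125.

46.3125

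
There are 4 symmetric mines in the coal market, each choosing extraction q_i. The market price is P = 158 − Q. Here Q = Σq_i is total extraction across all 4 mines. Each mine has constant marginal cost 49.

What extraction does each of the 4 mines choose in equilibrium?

21.8

A representative mine's profit is π_i = q_i(158 − Q) − 49q_i, with Q = q_i + Σ_{j≠i} q_j.
First-order condition: 109 − 2q_i − Σ_{j≠i} q_j = 0.
Imposing symmetry (q_j = q for all j) turns Σ_{j≠i} q_j into 3q, so 109 = 5q and q = 21.8.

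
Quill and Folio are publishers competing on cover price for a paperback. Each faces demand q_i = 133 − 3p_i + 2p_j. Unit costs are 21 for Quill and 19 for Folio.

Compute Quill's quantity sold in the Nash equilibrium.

82.875

Quill's profit: π = (p_{Quill} − 21)(133 − 3p_{Quill} + 2p_{Folio}).
∂π/∂p_{Quill} = 196 − 6p_{Quill} + 2p_{Folio} = 0 ⇒ p_{Quill} = 98/3 + (1/3)p_{Folio}.
Similarly p_{Folio} = 95/3 + (1/3)p_{Quill}.
Solving the two reaction functions simultaneously: (1 − (1/3)(1/3))p_{Quill} = 98/3 + (1/3)·(95/3), so (8/9)p_{Quill} = 389/9 and p_{Quill} = 48.625.
Then p_{Folio} = 95/3 + (1/3)·48.625 = 47.875.
q_{Quill} = 133 − 3·48.625 + 2·47.875 = 82.875.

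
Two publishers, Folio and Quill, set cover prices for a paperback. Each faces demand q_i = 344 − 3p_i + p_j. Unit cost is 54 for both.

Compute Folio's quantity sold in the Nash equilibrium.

141.6

Folio's profit: π = (p_{Folio} − 54)(344 − 3p_{Folio} + p_{Quill}).
∂π/∂p_{Folio} = 506 − 6p_{Folio} + p_{Quill} = 0 ⇒ p_{Folio} = 253/3 + (1/6)p_{Quill}.
Setting p_{Folio} = p_{Quill} in the reaction function: p_{Folio} = 253/3 + (1/6)p_{Folio}, so p_{Folio} = (253/3) / (5/6) = 101.2.
q_{Folio} = 344 − 3·101.2 + 101.2 = 141.6.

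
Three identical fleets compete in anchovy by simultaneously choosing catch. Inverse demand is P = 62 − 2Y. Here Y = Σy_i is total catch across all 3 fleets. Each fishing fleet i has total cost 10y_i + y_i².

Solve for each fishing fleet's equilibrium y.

A representative fishing fleet's profit is π_i = y_i(62 − 2Y) − 10y_i − y_i², with Y = y_i + Σ_{j≠i} y_j.
First-order condition: 52 − 6y_i − 2Σ_{j≠i} y_j = 0.
With identical fishing fleets, set every y_j = y: then 52 − 6y − 4y = 0, i.e. y = 52/10 = 5.2.

5.2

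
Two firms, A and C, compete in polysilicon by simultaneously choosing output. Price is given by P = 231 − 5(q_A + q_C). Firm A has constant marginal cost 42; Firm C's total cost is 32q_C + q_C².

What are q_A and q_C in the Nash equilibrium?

13.4, 11

Firm A's profit: π = q_A(231 − 5(q_A + q_C)) − 42q_A.
∂π/∂q_A = 189 − 10q_A − 5q_C = 0, so q_A = 18.9 − 0.5q_C.
For C: ∂π/∂q_C = 199 − 12q_C − 5q_A = 0 ⇒ q_C = 199/12 − (5/12)q_A.
Substituting the second reaction function into the first: q_A = 18.9 − 0.5(199/12 − (5/12)q_A), which gives (19/24)q_A = 1273/120 ⇒ q_A = 13.4.
Then q_C = 199/12 − (5/12)·13.4 = 11.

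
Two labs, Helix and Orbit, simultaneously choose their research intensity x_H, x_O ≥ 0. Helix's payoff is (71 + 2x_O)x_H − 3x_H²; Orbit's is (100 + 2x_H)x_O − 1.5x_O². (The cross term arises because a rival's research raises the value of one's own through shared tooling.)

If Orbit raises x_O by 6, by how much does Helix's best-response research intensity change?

Expanding Helix's payoff: 71x_H + 2x_Ox_H − 3x_H².
∂π/∂x_H = 71 + 2x_O − 6x_H = 0, so x_H = 71/6 + (1/3)x_O.
The reaction-function slope is 1/3, so a 6-unit rise in x_O moves x_H by 1/3 × 6 = 2. Helix's best response rises — the actions are strategic complements.

2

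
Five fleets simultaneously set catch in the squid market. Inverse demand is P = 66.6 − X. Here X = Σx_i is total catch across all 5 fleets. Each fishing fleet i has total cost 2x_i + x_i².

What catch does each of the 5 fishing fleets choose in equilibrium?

8.075

A representative fishing fleet's profit is π_i = x_i(66.6 − X) − 2x_i − x_i², with X = x_i + Σ_{j≠i} x_j.
First-order condition: 64.6 − 4x_i − Σ_{j≠i} x_j = 0.
In a symmetric equilibrium every fishing fleet chooses the same x, so Σ_{j≠i} x_j = 4x. The condition becomes 64.6 − 8x = 0, giving x = 64.6/8 = 8.075.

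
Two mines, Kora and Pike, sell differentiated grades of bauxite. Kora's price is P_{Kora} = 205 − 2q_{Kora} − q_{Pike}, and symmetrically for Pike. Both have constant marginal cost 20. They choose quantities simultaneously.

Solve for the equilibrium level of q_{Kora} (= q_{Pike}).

Mine Kora's profit: π = q_{Kora}(205 − 2q_{Kora} − q_{Pike}) − 20q_{Kora}.
∂π/∂q_{Kora} = 185 − 4q_{Kora} − q_{Pike} = 0 ⇒ q_{Kora} = 46.25 − 0.25q_{Pike}.
Setting q_{Kora} = q_{Pike} in the reaction function: q_{Kora} = 46.25 − 0.25q_{Kora}, so q_{Kora} = 46.25 / 1.25 = 37.

37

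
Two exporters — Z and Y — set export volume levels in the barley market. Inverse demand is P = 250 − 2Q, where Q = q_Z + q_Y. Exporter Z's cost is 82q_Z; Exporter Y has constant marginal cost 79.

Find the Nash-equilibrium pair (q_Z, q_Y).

Exporter Z's profit: π = q_Z(250 − 2(q_Z + q_Y)) − 82q_Z.
∂π/∂q_Z = 168 − 4q_Z − 2q_Y = 0, so q_Z = 42 − 0.5q_Y.
By the same steps for Y: q_Y = 42.75 − 0.5q_Z.
Solving the two reaction functions simultaneously: (1 − (−0.5)(−0.5))q_Z = 42 − 0.5·42.75, so 0.75q_Z = 20.625 and q_Z = 27.5.
Then q_Y = 42.75 − 0.5·27.5 = 29.

27.5, 29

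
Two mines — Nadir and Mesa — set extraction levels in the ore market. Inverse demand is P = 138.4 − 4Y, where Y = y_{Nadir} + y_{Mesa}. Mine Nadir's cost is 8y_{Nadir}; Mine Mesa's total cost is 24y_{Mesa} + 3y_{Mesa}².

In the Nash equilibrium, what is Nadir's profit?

Mine Nadir's profit: π = y_{Nadir}(138.4 − 4(y_{Nadir} + y_{Mesa})) − 8y_{Nadir}.
∂π/∂y_{Nadir} = 130.4 − 8y_{Nadir} − 4y_{Mesa} = 0, so y_{Nadir} = 16.3 − 0.5y_{Mesa}.
For Mesa: ∂π/∂y_{Mesa} = 114.4 − 14y_{Mesa} − 4y_{Nadir} = 0 ⇒ y_{Mesa} = 286/35 − (2/7)y_{Nadir}.
Solving the two reaction functions simultaneously: (1 − (−0.5)(−2/7))y_{Nadir} = 16.3 − 0.5·(286/35), so (6/7)y_{Nadir} = 171/14 and y_{Nadir} = 14.25.
Then y_{Mesa} = 286/35 − (2/7)·14.25 = 4.1.
Price P = 138.4 − 4·18.35 = 65.
Nadir's profit: (65 − 8)·14.25 = 812.25.

812.25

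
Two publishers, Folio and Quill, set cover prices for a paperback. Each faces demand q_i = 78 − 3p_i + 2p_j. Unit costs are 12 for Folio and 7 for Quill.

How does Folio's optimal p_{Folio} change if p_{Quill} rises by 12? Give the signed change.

4

Folio's profit: π = (p_{Folio} − 12)(78 − 3p_{Folio} + 2p_{Quill}).
∂π/∂p_{Folio} = 114 − 6p_{Folio} + 2p_{Quill} = 0 ⇒ p_{Folio} = 19 + (1/3)p_{Quill}.
The reaction-function slope is 1/3, so a 12-unit rise in p_{Quill} moves p_{Folio} by 1/3 × 12 = 4. Folio's best response rises — the actions are strategic complements.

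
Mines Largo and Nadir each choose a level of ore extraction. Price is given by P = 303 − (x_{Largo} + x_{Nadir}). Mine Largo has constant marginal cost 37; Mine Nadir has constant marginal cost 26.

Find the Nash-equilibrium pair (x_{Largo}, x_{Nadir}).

Mine Largo's profit: π = x_{Largo}(303 − (x_{Largo} + x_{Nadir})) − 37x_{Largo}.
∂π/∂x_{Largo} = 266 − 2x_{Largo} − x_{Nadir} = 0, so x_{Largo} = 133 − 0.5x_{Nadir}.
By the same steps for Nadir: x_{Nadir} = 138.5 − 0.5x_{Largo}.
Plugging x_{Nadir} into Largo's best response: x_{Largo} = 133 − 0.5(138.5 − 0.5x_{Largo}) ⇒ 0.75x_{Largo} = 63.75, so x_{Largo} = 85.
Then x_{Nadir} = 138.5 − 0.5·85 = 96.

85, 96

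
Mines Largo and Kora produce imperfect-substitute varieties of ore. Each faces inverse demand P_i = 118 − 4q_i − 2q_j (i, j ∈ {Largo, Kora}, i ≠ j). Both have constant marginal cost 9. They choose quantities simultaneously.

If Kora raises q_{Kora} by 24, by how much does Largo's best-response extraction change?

Mine Largo's profit: π = q_{Largo}(118 − 4q_{Largo} − 2q_{Kora}) − 9q_{Largo}.
∂π/∂q_{Largo} = 109 − 8q_{Largo} − 2q_{Kora} = 0 ⇒ q_{Largo} = 13.625 − 0.25q_{Kora}.
The reaction-function slope is −0.25, so a 24-unit rise in q_{Kora} moves q_{Largo} by −0.25 × 24 = −6. Largo's best response falls — the actions are strategic substitutes.

-6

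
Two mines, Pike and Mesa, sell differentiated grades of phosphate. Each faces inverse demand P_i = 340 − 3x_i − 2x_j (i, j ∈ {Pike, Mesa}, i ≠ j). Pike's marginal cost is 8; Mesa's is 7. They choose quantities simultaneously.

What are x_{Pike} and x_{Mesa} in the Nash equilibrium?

Mine Pike's profit: π = x_{Pike}(340 − 3x_{Pike} − 2x_{Mesa}) − 8x_{Pike}.
∂π/∂x_{Pike} = 332 − 6x_{Pike} − 2x_{Mesa} = 0 ⇒ x_{Pike} = 166/3 − (1/3)x_{Mesa}.
Similarly x_{Mesa} = 55.5 − (1/3)x_{Pike}.
Solving the two reaction functions simultaneously: (1 − (−1/3)(−1/3))x_{Pike} = 166/3 − (1/3)·55.5, so (8/9)x_{Pike} = 221/6 and x_{Pike} = 41.4375.
Then x_{Mesa} = 55.5 − (1/3)·41.4375 = 41.6875.

41.4375, 41.6875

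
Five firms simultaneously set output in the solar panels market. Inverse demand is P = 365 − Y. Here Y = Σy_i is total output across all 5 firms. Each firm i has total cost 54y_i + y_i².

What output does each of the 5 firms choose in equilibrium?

A representative firm's profit is π_i = y_i(365 − Y) − 54y_i − y_i², with Y = y_i + Σ_{j≠i} y_j.
First-order condition: 311 − 4y_i − Σ_{j≠i} y_j = 0.
With identical firms, set every y_j = y: then 311 − 4y − 4y = 0, i.e. y = 311/8 = 38.875.

38.875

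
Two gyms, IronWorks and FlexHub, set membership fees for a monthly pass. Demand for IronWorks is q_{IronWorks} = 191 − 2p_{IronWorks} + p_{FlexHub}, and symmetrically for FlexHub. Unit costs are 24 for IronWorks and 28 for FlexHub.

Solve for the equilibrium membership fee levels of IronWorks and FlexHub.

IronWorks's profit: π = (p_{IronWorks} − 24)(191 − 2p_{IronWorks} + p_{FlexHub}).
∂π/∂p_{IronWorks} = 239 − 4p_{IronWorks} + p_{FlexHub} = 0 ⇒ p_{IronWorks} = 59.75 + 0.25p_{FlexHub}.
Similarly p_{FlexHub} = 61.75 + 0.25p_{IronWorks}.
Plugging p_{FlexHub} into IronWorks's best response: p_{IronWorks} = 59.75 + 0.25(61.75 + 0.25p_{IronWorks}) ⇒ 0.9375p_{IronWorks} = 75.1875, so p_{IronWorks} = 80.2.
Then p_{FlexHub} = 61.75 + 0.25·80.2 = 81.8.

80.2, 81.8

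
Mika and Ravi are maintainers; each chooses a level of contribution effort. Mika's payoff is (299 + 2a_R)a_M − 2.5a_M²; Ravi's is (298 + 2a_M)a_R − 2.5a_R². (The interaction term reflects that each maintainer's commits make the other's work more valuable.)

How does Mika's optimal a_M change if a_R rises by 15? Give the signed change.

6

Expanding Mika's payoff: 299a_M + 2a_Ra_M − 2.5a_M².
∂π/∂a_M = 299 + 2a_R − 5a_M = 0, so a_M = 59.8 + 0.4a_R.
The reaction-function slope is 0.4, so a 15-unit rise in a_R moves a_M by 0.4 × 15 = 6. Mika's best response rises — the actions are strategic complements.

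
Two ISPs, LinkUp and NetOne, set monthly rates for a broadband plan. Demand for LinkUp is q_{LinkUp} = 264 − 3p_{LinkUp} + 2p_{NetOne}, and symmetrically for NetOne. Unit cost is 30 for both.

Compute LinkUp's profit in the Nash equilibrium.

10266.75

LinkUp's profit: π = (p_{LinkUp} − 30)(264 − 3p_{LinkUp} + 2p_{NetOne}).
∂π/∂p_{LinkUp} = 354 − 6p_{LinkUp} + 2p_{NetOne} = 0 ⇒ p_{LinkUp} = 59 + (1/3)p_{NetOne}.
The game is symmetric, so in equilibrium p_{NetOne} = p_{LinkUp}: the reaction function gives (2/3)p_{LinkUp} = 59, hence p_{LinkUp} = 88.5.
q_{LinkUp} = 264 − 3·88.5 + 2·88.5 = 175.5.
Profit = (88.5 − 30)·175.5 = 10266.75.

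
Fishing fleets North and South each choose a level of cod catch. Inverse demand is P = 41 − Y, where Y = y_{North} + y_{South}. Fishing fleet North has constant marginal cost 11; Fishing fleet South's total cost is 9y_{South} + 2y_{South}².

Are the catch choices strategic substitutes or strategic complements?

Fishing fleet North's profit: π = y_{North}(41 − (y_{North} + y_{South})) − 11y_{North}.
∂π/∂y_{North} = 30 − 2y_{North} − y_{South} = 0, so y_{North} = 15 − 0.5y_{South}.
The best-response slope dy_{North}/dy_{South} = −0.5 < 0: the reaction function is downward-sloping, so the choices are strategic substitutes.

strategic substitutes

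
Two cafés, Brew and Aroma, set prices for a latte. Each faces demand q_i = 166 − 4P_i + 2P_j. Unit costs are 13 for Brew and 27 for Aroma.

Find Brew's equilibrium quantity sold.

Brew's profit: π = (P_{Brew} − 13)(166 − 4P_{Brew} + 2P_{Aroma}).
∂π/∂P_{Brew} = 218 − 8P_{Brew} + 2P_{Aroma} = 0 ⇒ P_{Brew} = 27.25 + 0.25P_{Aroma}.
Similarly P_{Aroma} = 34.25 + 0.25P_{Brew}.
Substituting the second reaction function into the first: P_{Brew} = 27.25 + 0.25(34.25 + 0.25P_{Brew}), which gives 0.9375P_{Brew} = 35.8125 ⇒ P_{Brew} = 38.2.
Then P_{Aroma} = 34.25 + 0.25·38.2 = 43.8.
q_{Brew} = 166 − 4·38.2 + 2·43.8 = 100.8.

100.8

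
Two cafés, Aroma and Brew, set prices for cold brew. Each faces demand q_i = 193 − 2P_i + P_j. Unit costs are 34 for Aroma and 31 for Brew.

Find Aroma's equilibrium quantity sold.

Aroma's profit: π = (P_{Aroma} − 34)(193 − 2P_{Aroma} + P_{Brew}).
∂π/∂P_{Aroma} = 261 − 4P_{Aroma} + P_{Brew} = 0 ⇒ P_{Aroma} = 65.25 + 0.25P_{Brew}.
Similarly P_{Brew} = 63.75 + 0.25P_{Aroma}.
Solving the two reaction functions simultaneously: (1 − (0.25)(0.25))P_{Aroma} = 65.25 + 0.25·63.75, so 0.9375P_{Aroma} = 81.1875 and P_{Aroma} = 86.6.
Then P_{Brew} = 63.75 + 0.25·86.6 = 85.4.
q_{Aroma} = 193 − 2·86.6 + 85.4 = 105.2.

105.2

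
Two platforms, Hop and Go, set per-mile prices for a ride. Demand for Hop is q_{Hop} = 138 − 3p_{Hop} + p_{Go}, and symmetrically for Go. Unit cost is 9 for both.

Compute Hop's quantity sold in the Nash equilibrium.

72

Hop's profit: π = (p_{Hop} − 9)(138 − 3p_{Hop} + p_{Go}).
∂π/∂p_{Hop} = 165 − 6p_{Hop} + p_{Go} = 0 ⇒ p_{Hop} = 27.5 + (1/6)p_{Go}.
Setting p_{Hop} = p_{Go} in the reaction function: p_{Hop} = 27.5 + (1/6)p_{Hop}, so p_{Hop} = 27.5 / (5/6) = 33.
q_{Hop} = 138 − 3·33 + 33 = 72.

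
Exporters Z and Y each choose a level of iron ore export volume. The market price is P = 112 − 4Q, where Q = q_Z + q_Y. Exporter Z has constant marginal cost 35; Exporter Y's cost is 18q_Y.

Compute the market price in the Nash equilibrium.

55

Exporter Z's profit: π = q_Z(112 − 4(q_Z + q_Y)) − 35q_Z.
∂π/∂q_Z = 77 − 8q_Z − 4q_Y = 0, so q_Z = 9.625 − 0.5q_Y.
By the same steps for Y: q_Y = 11.75 − 0.5q_Z.
Substituting the second reaction function into the first: q_Z = 9.625 − 0.5(11.75 − 0.5q_Z), which gives 0.75q_Z = 3.75 ⇒ q_Z = 5.
Then q_Y = 11.75 − 0.5·5 = 9.25.
Equilibrium price: P = 112 − 4·14.25 = 55.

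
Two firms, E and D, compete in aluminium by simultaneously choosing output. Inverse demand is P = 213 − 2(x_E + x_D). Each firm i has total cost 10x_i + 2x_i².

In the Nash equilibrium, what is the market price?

Firm E's profit: π = x_E(213 − 2(x_E + x_D)) − 10x_E − 2x_E².
∂π/∂x_E = 203 − 8x_E − 2x_D = 0, so x_E = 25.375 − 0.25x_D.
Setting x_E = x_D in the reaction function: x_E = 25.375 − 0.25x_E, so x_E = 25.375 / 1.25 = 20.3.
Equilibrium price: P = 213 − 2·40.6 = 131.8.

131.8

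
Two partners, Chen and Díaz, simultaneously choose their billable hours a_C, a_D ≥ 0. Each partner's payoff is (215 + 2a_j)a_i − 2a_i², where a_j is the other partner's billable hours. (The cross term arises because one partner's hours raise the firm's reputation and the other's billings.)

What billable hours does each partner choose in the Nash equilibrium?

107.5

Chen's payoff is (215 + 2a_D)a_C − 2a_C².
∂π/∂a_C = 215 + 2a_D − 4a_C = 0, so a_C = 53.75 + 0.5a_D.
The game is symmetric, so in equilibrium a_D = a_C: the reaction function gives 0.5a_C = 53.75, hence a_C = 107.5.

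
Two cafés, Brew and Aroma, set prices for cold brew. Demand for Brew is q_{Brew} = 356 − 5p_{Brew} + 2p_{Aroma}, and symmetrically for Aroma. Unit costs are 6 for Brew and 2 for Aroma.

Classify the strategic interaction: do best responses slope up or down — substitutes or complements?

strategic complements

Brew's profit: π = (p_{Brew} − 6)(356 − 5p_{Brew} + 2p_{Aroma}).
∂π/∂p_{Brew} = 386 − 10p_{Brew} + 2p_{Aroma} = 0 ⇒ p_{Brew} = 38.6 + 0.2p_{Aroma}.
The best-response slope dp_{Brew}/dp_{Aroma} = 0.2 > 0: the reaction function is upward-sloping, so the choices are strategic complements.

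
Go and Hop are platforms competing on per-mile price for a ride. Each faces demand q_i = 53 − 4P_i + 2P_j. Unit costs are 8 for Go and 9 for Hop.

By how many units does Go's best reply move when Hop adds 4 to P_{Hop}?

1

Go's profit: π = (P_{Go} − 8)(53 − 4P_{Go} + 2P_{Hop}).
∂π/∂P_{Go} = 85 − 8P_{Go} + 2P_{Hop} = 0 ⇒ P_{Go} = 10.625 + 0.25P_{Hop}.
The reaction-function slope is 0.25, so a 4-unit rise in P_{Hop} moves P_{Go} by 0.25 × 4 = 1. Go's best response rises — the actions are strategic complements.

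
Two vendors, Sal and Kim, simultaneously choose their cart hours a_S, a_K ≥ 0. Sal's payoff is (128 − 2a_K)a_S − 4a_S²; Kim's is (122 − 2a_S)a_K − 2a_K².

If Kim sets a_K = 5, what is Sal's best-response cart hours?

14.75

Expanding Sal's payoff: 128a_S − 2a_Ka_S − 4a_S².
∂π/∂a_S = 128 − 2a_K − 8a_S = 0, so a_S = 16 − 0.25a_K.
At a_K = 5: a_S = 16 − 0.25·5 = 14.75.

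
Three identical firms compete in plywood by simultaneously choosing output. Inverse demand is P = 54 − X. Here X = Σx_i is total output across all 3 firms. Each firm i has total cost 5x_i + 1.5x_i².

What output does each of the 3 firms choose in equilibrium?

A representative firm's profit is π_i = x_i(54 − X) − 5x_i − 1.5x_i², with X = x_i + Σ_{j≠i} x_j.
First-order condition: 49 − 5x_i − Σ_{j≠i} x_j = 0.
Imposing symmetry (x_j = x for all j) turns Σ_{j≠i} x_j into 2x, so 49 = 7x and x = 7.

7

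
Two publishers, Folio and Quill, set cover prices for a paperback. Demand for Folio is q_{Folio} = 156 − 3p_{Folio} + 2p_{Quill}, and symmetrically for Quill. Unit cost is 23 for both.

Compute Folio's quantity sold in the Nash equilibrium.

Folio's profit: π = (p_{Folio} − 23)(156 − 3p_{Folio} + 2p_{Quill}).
∂π/∂p_{Folio} = 225 − 6p_{Folio} + 2p_{Quill} = 0 ⇒ p_{Folio} = 37.5 + (1/3)p_{Quill}.
The game is symmetric, so in equilibrium p_{Quill} = p_{Folio}: the reaction function gives (2/3)p_{Folio} = 37.5, hence p_{Folio} = 56.25.
q_{Folio} = 156 − 3·56.25 + 2·56.25 = 99.75.

99.75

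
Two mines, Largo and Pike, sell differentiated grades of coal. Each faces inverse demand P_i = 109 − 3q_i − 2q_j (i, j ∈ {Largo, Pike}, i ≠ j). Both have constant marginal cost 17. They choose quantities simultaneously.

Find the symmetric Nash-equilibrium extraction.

11.5

Mine Largo's profit: π = q_{Largo}(109 − 3q_{Largo} − 2q_{Pike}) − 17q_{Largo}.
∂π/∂q_{Largo} = 92 − 6q_{Largo} − 2q_{Pike} = 0 ⇒ q_{Largo} = 46/3 − (1/3)q_{Pike}.
The game is symmetric, so in equilibrium q_{Pike} = q_{Largo}: the reaction function gives (4/3)q_{Largo} = 46/3, hence q_{Largo} = 11.5.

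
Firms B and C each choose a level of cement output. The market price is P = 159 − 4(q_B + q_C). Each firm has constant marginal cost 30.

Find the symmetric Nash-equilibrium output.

10.75

Firm B's profit: π = q_B(159 − 4(q_B + q_C)) − 30q_B.
∂π/∂q_B = 129 − 8q_B − 4q_C = 0, so q_B = 16.125 − 0.5q_C.
Setting q_B = q_C in the reaction function: q_B = 16.125 − 0.5q_B, so q_B = 16.125 / 1.5 = 10.75.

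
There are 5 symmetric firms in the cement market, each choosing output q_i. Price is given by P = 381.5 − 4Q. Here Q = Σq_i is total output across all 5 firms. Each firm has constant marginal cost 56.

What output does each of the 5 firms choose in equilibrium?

13.5625

A representative firm's profit is π_i = q_i(381.5 − 4Q) − 56q_i, with Q = q_i + Σ_{j≠i} q_j.
First-order condition: 325.5 − 8q_i − 4Σ_{j≠i} q_j = 0.
With identical firms, set every q_j = q: then 325.5 − 8q − 16q = 0, i.e. q = 325.5/24 = 13.5625.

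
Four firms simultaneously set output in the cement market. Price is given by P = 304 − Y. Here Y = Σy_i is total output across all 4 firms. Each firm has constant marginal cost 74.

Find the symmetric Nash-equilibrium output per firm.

A representative firm's profit is π_i = y_i(304 − Y) − 74y_i, with Y = y_i + Σ_{j≠i} y_j.
First-order condition: 230 − 2y_i − Σ_{j≠i} y_j = 0.
Imposing symmetry (y_j = y for all j) turns Σ_{j≠i} y_j into 3y, so 230 = 5y and y = 46.

46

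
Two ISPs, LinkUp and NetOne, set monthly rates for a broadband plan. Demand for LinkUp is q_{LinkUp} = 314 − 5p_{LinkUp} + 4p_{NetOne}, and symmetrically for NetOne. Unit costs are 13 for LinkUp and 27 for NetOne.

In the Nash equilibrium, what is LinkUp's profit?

14311.25

LinkUp's profit: π = (p_{LinkUp} − 13)(314 − 5p_{LinkUp} + 4p_{NetOne}).
∂π/∂p_{LinkUp} = 379 − 10p_{LinkUp} + 4p_{NetOne} = 0 ⇒ p_{LinkUp} = 37.9 + 0.4p_{NetOne}.
Similarly p_{NetOne} = 44.9 + 0.4p_{LinkUp}.
Plugging p_{NetOne} into LinkUp's best response: p_{LinkUp} = 37.9 + 0.4(44.9 + 0.4p_{LinkUp}) ⇒ 0.84p_{LinkUp} = 55.86, so p_{LinkUp} = 66.5.
Then p_{NetOne} = 44.9 + 0.4·66.5 = 71.5.
q_{LinkUp} = 314 − 5·66.5 + 4·71.5 = 267.5.
Profit = (66.5 − 13)·267.5 = 14311.25.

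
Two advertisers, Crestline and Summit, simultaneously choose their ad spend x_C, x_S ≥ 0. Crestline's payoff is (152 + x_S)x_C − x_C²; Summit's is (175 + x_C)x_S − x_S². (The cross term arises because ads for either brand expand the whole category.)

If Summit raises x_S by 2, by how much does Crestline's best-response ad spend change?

Expanding Crestline's payoff: 152x_C + x_Sx_C − x_C².
∂π/∂x_C = 152 + x_S − 2x_C = 0, so x_C = 76 + 0.5x_S.
The reaction-function slope is 0.5, so a 2-unit rise in x_S moves x_C by 0.5 × 2 = 1. Crestline's best response rises — the actions are strategic complements.

1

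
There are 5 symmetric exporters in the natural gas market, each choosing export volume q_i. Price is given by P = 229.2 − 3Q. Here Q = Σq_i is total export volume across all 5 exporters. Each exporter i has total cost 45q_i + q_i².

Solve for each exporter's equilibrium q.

9.21

A representative exporter's profit is π_i = q_i(229.2 − 3Q) − 45q_i − q_i², with Q = q_i + Σ_{j≠i} q_j.
First-order condition: 184.2 − 8q_i − 3Σ_{j≠i} q_j = 0.
In a symmetric equilibrium every exporter chooses the same q, so Σ_{j≠i} q_j = 4q. The condition becomes 184.2 − 20q = 0, giving q = 184.2/20 = 9.21.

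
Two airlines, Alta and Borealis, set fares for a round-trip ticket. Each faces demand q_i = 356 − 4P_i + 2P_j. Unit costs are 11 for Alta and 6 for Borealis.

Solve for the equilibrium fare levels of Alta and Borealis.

66, 64

Alta's profit: π = (P_{Alta} − 11)(356 − 4P_{Alta} + 2P_{Borealis}).
∂π/∂P_{Alta} = 400 − 8P_{Alta} + 2P_{Borealis} = 0 ⇒ P_{Alta} = 50 + 0.25P_{Borealis}.
Similarly P_{Borealis} = 47.5 + 0.25P_{Alta}.
Solving the two reaction functions simultaneously: (1 − (0.25)(0.25))P_{Alta} = 50 + 0.25·47.5, so 0.9375P_{Alta} = 61.875 and P_{Alta} = 66.
Then P_{Borealis} = 47.5 + 0.25·66 = 64.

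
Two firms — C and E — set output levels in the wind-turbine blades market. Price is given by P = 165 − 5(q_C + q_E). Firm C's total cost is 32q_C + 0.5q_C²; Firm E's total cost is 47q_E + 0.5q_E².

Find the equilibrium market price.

Firm C's profit: π = q_C(165 − 5(q_C + q_E)) − 32q_C − 0.5q_C².
∂π/∂q_C = 133 − 11q_C − 5q_E = 0, so q_C = 133/11 − (5/11)q_E.
By the same steps for E: q_E = 118/11 − (5/11)q_C.
Substituting the second reaction function into the first: q_C = 133/11 − (5/11)(118/11 − (5/11)q_C), which gives (96/121)q_C = 873/121 ⇒ q_C = 291/32.
Then q_E = 118/11 − (5/11)·(291/32) = 211/32.
Equilibrium price: P = 165 − 5·15.6875 = 86.5625.

86.5625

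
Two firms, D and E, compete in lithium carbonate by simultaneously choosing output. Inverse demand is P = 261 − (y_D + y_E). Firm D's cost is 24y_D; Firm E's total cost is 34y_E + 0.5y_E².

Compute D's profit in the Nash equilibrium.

Firm D's profit: π = y_D(261 − (y_D + y_E)) − 24y_D.
∂π/∂y_D = 237 − 2y_D − y_E = 0, so y_D = 118.5 − 0.5y_E.
For E: ∂π/∂y_E = 227 − 3y_E − y_D = 0 ⇒ y_E = 227/3 − (1/3)y_D.
Plugging y_E into D's best response: y_D = 118.5 − 0.5(227/3 − (1/3)y_D) ⇒ (5/6)y_D = 242/3, so y_D = 96.8.
Then y_E = 227/3 − (1/3)·96.8 = 43.4.
Price P = 261 − 140.2 = 120.8.
D's profit: (120.8 − 24)·96.8 = 9370.24.

9370.24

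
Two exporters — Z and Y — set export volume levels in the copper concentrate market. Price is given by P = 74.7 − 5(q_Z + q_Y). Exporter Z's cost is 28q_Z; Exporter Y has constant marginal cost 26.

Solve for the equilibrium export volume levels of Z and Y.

2.98, 3.38

Exporter Z's profit: π = q_Z(74.7 − 5(q_Z + q_Y)) − 28q_Z.
∂π/∂q_Z = 46.7 − 10q_Z − 5q_Y = 0, so q_Z = 4.67 − 0.5q_Y.
By the same steps for Y: q_Y = 4.87 − 0.5q_Z.
Plugging q_Y into Z's best response: q_Z = 4.67 − 0.5(4.87 − 0.5q_Z) ⇒ 0.75q_Z = 2.235, so q_Z = 2.98.
Then q_Y = 4.87 − 0.5·2.98 = 3.38.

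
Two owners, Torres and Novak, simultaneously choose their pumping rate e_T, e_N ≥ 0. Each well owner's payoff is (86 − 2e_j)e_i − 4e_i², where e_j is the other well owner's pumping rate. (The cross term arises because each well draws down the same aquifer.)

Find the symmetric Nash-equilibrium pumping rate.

8.6

Torres's payoff is (86 − 2e_N)e_T − 4e_T².
∂π/∂e_T = 86 − 2e_N − 8e_T = 0, so e_T = 10.75 − 0.25e_N.
The game is symmetric, so in equilibrium e_N = e_T: the reaction function gives 1.25e_T = 10.75, hence e_T = 8.6.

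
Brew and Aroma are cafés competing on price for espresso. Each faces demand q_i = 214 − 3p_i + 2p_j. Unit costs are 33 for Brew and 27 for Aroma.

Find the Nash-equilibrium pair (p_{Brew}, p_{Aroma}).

77.125, 74.875

Brew's profit: π = (p_{Brew} − 33)(214 − 3p_{Brew} + 2p_{Aroma}).
∂π/∂p_{Brew} = 313 − 6p_{Brew} + 2p_{Aroma} = 0 ⇒ p_{Brew} = 313/6 + (1/3)p_{Aroma}.
Similarly p_{Aroma} = 295/6 + (1/3)p_{Brew}.
Plugging p_{Aroma} into Brew's best response: p_{Brew} = 313/6 + (1/3)(295/6 + (1/3)p_{Brew}) ⇒ (8/9)p_{Brew} = 617/9, so p_{Brew} = 77.125.
Then p_{Aroma} = 295/6 + (1/3)·77.125 = 74.875.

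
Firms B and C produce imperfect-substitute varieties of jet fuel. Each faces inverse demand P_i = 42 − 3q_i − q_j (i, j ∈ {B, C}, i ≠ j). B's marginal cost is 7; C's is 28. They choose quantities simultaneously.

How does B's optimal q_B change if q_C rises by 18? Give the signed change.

-3

Firm B's profit: π = q_B(42 − 3q_B − q_C) − 7q_B.
∂π/∂q_B = 35 − 6q_B − q_C = 0 ⇒ q_B = 35/6 − (1/6)q_C.
The reaction-function slope is −1/6, so an 18-unit rise in q_C moves q_B by −1/6 × 18 = −3. B's best response falls — the actions are strategic substitutes.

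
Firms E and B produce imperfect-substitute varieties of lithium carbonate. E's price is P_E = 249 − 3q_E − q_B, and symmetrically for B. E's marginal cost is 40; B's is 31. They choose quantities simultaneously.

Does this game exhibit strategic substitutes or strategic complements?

strategic substitutes

Firm E's profit: π = q_E(249 − 3q_E − q_B) − 40q_E.
∂π/∂q_E = 209 − 6q_E − q_B = 0 ⇒ q_E = 209/6 − (1/6)q_B.
The best-response slope dq_E/dq_B = −1/6 < 0: the reaction function is downward-sloping, so the choices are strategic substitutes.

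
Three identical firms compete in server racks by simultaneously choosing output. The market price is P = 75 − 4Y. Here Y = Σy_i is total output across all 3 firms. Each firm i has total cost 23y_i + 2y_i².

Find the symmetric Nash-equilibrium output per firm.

A representative firm's profit is π_i = y_i(75 − 4Y) − 23y_i − 2y_i², with Y = y_i + Σ_{j≠i} y_j.
First-order condition: 52 − 12y_i − 4Σ_{j≠i} y_j = 0.
In a symmetric equilibrium every firm chooses the same y, so Σ_{j≠i} y_j = 2y. The condition becomes 52 − 20y = 0, giving y = 52/20 = 2.6.

2.6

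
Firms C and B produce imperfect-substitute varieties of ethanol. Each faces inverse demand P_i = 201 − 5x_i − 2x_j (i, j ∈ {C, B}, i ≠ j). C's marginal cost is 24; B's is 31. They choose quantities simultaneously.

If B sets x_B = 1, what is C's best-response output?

17.5

Firm C's profit: π = x_C(201 − 5x_C − 2x_B) − 24x_C.
∂π/∂x_C = 177 − 10x_C − 2x_B = 0 ⇒ x_C = 17.7 − 0.2x_B.
At x_B = 1: x_C = 17.7 − 0.2·1 = 17.5.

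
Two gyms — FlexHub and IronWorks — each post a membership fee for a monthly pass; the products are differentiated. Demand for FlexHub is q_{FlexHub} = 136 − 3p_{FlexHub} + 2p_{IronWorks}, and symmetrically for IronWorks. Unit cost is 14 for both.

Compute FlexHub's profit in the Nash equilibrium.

2790.75

FlexHub's profit: π = (p_{FlexHub} − 14)(136 − 3p_{FlexHub} + 2p_{IronWorks}).
∂π/∂p_{FlexHub} = 178 − 6p_{FlexHub} + 2p_{IronWorks} = 0 ⇒ p_{FlexHub} = 89/3 + (1/3)p_{IronWorks}.
The game is symmetric, so in equilibrium p_{IronWorks} = p_{FlexHub}: the reaction function gives (2/3)p_{FlexHub} = 89/3, hence p_{FlexHub} = 44.5.
q_{FlexHub} = 136 − 3·44.5 + 2·44.5 = 91.5.
Profit = (44.5 − 14)·91.5 = 2790.75.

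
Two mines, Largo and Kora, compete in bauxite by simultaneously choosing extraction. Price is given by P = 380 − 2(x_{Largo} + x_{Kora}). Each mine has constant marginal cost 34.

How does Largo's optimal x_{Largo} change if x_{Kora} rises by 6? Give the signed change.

Mine Largo's profit: π = x_{Largo}(380 − 2(x_{Largo} + x_{Kora})) − 34x_{Largo}.
∂π/∂x_{Largo} = 346 − 4x_{Largo} − 2x_{Kora} = 0, so x_{Largo} = 86.5 − 0.5x_{Kora}.
The reaction-function slope is −0.5, so a 6-unit rise in x_{Kora} moves x_{Largo} by −0.5 × 6 = −3. Largo's best response falls — the actions are strategic substitutes.

-3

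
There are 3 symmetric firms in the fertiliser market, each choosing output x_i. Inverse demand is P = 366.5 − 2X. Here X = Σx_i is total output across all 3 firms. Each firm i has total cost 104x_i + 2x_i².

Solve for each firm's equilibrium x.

21.875

A representative firm's profit is π_i = x_i(366.5 − 2X) − 104x_i − 2x_i², with X = x_i + Σ_{j≠i} x_j.
First-order condition: 262.5 − 8x_i − 2Σ_{j≠i} x_j = 0.
In a symmetric equilibrium every firm chooses the same x, so Σ_{j≠i} x_j = 2x. The condition becomes 262.5 − 12x = 0, giving x = 262.5/12 = 21.875.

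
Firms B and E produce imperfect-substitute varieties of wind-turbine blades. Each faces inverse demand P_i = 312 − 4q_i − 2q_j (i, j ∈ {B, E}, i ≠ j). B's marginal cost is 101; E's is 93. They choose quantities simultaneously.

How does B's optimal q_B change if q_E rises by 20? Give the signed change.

-5

Firm B's profit: π = q_B(312 − 4q_B − 2q_E) − 101q_B.
∂π/∂q_B = 211 − 8q_B − 2q_E = 0 ⇒ q_B = 26.375 − 0.25q_E.
The reaction-function slope is −0.25, so a 20-unit rise in q_E moves q_B by −0.25 × 20 = −5. B's best response falls — the actions are strategic substitutes.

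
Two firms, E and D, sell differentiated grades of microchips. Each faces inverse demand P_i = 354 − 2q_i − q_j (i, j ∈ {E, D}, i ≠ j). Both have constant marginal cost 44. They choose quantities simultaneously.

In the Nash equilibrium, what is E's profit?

Firm E's profit: π = q_E(354 − 2q_E − q_D) − 44q_E.
∂π/∂q_E = 310 − 4q_E − q_D = 0 ⇒ q_E = 77.5 − 0.25q_D.
By symmetry q_D = q_E; substituting into the reaction function, 1.25q_E = 77.5 and q_E = 62.
P_E = 354 − 2·62 − 62 = 168.
Profit = (168 − 44)·62 = 7688.

7688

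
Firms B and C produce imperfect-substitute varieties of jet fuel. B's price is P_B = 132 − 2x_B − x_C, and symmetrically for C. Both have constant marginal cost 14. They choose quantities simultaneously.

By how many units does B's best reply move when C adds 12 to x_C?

Firm B's profit: π = x_B(132 − 2x_B − x_C) − 14x_B.
∂π/∂x_B = 118 − 4x_B − x_C = 0 ⇒ x_B = 29.5 − 0.25x_C.
The reaction-function slope is −0.25, so a 12-unit rise in x_C moves x_B by −0.25 × 12 = −3. B's best response falls — the actions are strategic substitutes.

-3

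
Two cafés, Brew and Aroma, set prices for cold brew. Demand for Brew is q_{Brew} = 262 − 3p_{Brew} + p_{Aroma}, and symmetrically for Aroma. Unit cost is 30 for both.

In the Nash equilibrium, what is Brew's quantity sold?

Brew's profit: π = (p_{Brew} − 30)(262 − 3p_{Brew} + p_{Aroma}).
∂π/∂p_{Brew} = 352 − 6p_{Brew} + p_{Aroma} = 0 ⇒ p_{Brew} = 176/3 + (1/6)p_{Aroma}.
By symmetry p_{Aroma} = p_{Brew}; substituting into the reaction function, (5/6)p_{Brew} = 176/3 and p_{Brew} = 70.4.
q_{Brew} = 262 − 3·70.4 + 70.4 = 121.2.

121.2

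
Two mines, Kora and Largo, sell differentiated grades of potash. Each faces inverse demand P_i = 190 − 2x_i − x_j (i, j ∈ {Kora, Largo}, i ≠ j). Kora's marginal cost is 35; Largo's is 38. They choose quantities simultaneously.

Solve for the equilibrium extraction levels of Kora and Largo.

31.2, 30.2

Mine Kora's profit: π = x_{Kora}(190 − 2x_{Kora} − x_{Largo}) − 35x_{Kora}.
∂π/∂x_{Kora} = 155 − 4x_{Kora} − x_{Largo} = 0 ⇒ x_{Kora} = 38.75 − 0.25x_{Largo}.
Similarly x_{Largo} = 38 − 0.25x_{Kora}.
Solving the two reaction functions simultaneously: (1 − (−0.25)(−0.25))x_{Kora} = 38.75 − 0.25·38, so 0.9375x_{Kora} = 29.25 and x_{Kora} = 31.2.
Then x_{Largo} = 38 − 0.25·31.2 = 30.2.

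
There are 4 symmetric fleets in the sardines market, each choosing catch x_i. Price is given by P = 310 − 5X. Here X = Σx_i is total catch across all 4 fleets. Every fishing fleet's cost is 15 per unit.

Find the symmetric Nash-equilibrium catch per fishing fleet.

11.8

A representative fishing fleet's profit is π_i = x_i(310 − 5X) − 15x_i, with X = x_i + Σ_{j≠i} x_j.
First-order condition: 295 − 10x_i − 5Σ_{j≠i} x_j = 0.
Imposing symmetry (x_j = x for all j) turns Σ_{j≠i} x_j into 3x, so 295 = 25x and x = 11.8.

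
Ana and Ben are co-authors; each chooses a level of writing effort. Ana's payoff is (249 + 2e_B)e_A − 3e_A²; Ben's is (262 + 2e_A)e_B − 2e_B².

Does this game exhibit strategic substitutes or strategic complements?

Expanding Ana's payoff: 249e_A + 2e_Be_A − 3e_A².
∂π/∂e_A = 249 + 2e_B − 6e_A = 0, so e_A = 41.5 + (1/3)e_B.
The best-response slope de_A/de_B = 1/3 > 0: the reaction function is upward-sloping, so the choices are strategic complements.

strategic complements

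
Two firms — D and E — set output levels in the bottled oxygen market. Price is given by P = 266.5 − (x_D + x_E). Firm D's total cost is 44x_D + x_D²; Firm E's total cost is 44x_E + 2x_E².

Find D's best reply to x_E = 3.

54.875

Firm D's profit: π = x_D(266.5 − (x_D + x_E)) − 44x_D − x_D².
∂π/∂x_D = 222.5 − 4x_D − x_E = 0, so x_D = 55.625 − 0.25x_E.
At x_E = 3: x_D = 55.625 − 0.25·3 = 54.875.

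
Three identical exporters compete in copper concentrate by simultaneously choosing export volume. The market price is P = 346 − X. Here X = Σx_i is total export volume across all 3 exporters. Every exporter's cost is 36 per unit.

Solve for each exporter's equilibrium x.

77.5

A representative exporter's profit is π_i = x_i(346 − X) − 36x_i, with X = x_i + Σ_{j≠i} x_j.
First-order condition: 310 − 2x_i − Σ_{j≠i} x_j = 0.
In a symmetric equilibrium every exporter chooses the same x, so Σ_{j≠i} x_j = 2x. The condition becomes 310 − 4x = 0, giving x = 310/4 = 77.5.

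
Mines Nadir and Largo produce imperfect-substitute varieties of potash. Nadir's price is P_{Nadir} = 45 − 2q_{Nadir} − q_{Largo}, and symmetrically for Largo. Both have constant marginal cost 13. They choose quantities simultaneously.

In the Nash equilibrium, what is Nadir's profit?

81.92

Mine Nadir's profit: π = q_{Nadir}(45 − 2q_{Nadir} − q_{Largo}) − 13q_{Nadir}.
∂π/∂q_{Nadir} = 32 − 4q_{Nadir} − q_{Largo} = 0 ⇒ q_{Nadir} = 8 − 0.25q_{Largo}.
By symmetry q_{Largo} = q_{Nadir}; substituting into the reaction function, 1.25q_{Nadir} = 8 and q_{Nadir} = 6.4.
P_{Nadir} = 45 − 2·6.4 − 6.4 = 25.8.
Profit = (25.8 − 13)·6.4 = 81.92.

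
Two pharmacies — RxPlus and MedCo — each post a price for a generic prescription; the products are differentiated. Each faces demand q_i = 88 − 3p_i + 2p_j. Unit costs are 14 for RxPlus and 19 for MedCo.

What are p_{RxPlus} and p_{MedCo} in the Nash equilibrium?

RxPlus's profit: π = (p_{RxPlus} − 14)(88 − 3p_{RxPlus} + 2p_{MedCo}).
∂π/∂p_{RxPlus} = 130 − 6p_{RxPlus} + 2p_{MedCo} = 0 ⇒ p_{RxPlus} = 65/3 + (1/3)p_{MedCo}.
Similarly p_{MedCo} = 145/6 + (1/3)p_{RxPlus}.
Solving the two reaction functions simultaneously: (1 − (1/3)(1/3))p_{RxPlus} = 65/3 + (1/3)·(145/6), so (8/9)p_{RxPlus} = 535/18 and p_{RxPlus} = 33.4375.
Then p_{MedCo} = 145/6 + (1/3)·33.4375 = 35.3125.

33.4375, 35.3125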